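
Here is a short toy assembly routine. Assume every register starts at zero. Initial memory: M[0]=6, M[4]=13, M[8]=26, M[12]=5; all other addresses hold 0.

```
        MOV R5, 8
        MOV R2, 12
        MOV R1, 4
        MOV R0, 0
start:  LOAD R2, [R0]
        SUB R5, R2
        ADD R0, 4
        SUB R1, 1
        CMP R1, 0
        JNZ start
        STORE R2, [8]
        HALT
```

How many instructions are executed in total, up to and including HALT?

30

MOV R5, 8 → R5=8
MOV R2, 12 → R2=12
MOV R1, 4 → R1=4
MOV R0, 0 → R0=0
LOAD R2, [R0] → R2=M[0]=6
SUB R5, R2 → R5=8-6=2
ADD R0, 4 → R0=0+4=4
SUB R1, 1 → R1=4-1=3
CMP R1, 0  (cmp 3,0)
JNZ start: taken
LOAD R2, [R0] → R2=M[4]=13
SUB R5, R2 → R5=2-13=-11
ADD R0, 4 → R0=4+4=8
SUB R1, 1 → R1=3-1=2
CMP R1, 0  (cmp 2,0)
JNZ start: taken
LOAD R2, [R0] → R2=M[8]=26
SUB R5, R2 → R5=(-11)-26=-37
ADD R0, 4 → R0=8+4=12
SUB R1, 1 → R1=2-1=1
CMP R1, 0  (cmp 1,0)
JNZ start: taken
LOAD R2, [R0] → R2=M[12]=5
SUB R5, R2 → R5=(-37)-5=-42
ADD R0, 4 → R0=12+4=16
SUB R1, 1 → R1=1-1=0
CMP R1, 0  (cmp 0,0)
JNZ start: not taken
STORE R2, [8] → M[8]=5
halt.
Total executed instructions: 30.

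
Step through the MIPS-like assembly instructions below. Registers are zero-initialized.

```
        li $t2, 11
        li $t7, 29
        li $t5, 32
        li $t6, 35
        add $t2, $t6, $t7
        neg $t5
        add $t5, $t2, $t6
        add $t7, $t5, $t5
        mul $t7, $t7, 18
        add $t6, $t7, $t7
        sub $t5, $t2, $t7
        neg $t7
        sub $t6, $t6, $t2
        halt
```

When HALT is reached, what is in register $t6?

7064

after li $t2, 11: $t2=11
after li $t7, 29: $t7=29
after li $t5, 32: $t5=32
after li $t6, 35: $t6=35
after add $t2, $t6, $t7: $t2=35+29=64
after neg $t5: $t5=-(32)=-32
after add $t5, $t2, $t6: $t5=64+35=99
after add $t7, $t5, $t5: $t7=99+99=198
after mul $t7, $t7, 18: $t7=198*18=3564
after add $t6, $t7, $t7: $t6=3564+3564=7128
after sub $t5, $t2, $t7: $t5=64-3564=-3500
after neg $t7: $t7=-(3564)=-3564
after sub $t6, $t6, $t2: $t6=7128-64=7064
halt.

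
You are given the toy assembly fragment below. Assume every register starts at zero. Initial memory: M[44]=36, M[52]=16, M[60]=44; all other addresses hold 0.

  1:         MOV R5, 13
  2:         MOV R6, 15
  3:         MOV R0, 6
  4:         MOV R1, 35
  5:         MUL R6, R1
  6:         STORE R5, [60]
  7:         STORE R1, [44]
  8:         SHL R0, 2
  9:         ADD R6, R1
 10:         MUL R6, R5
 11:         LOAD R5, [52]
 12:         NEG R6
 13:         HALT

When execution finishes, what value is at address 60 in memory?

13

MOV R5, 13 → R5=13
MOV R6, 15 → R6=15
MOV R0, 6 → R0=6
MOV R1, 35 → R1=35
MUL R6, R1 → R6=15*35=525
STORE R5, [60] → M[60]=13
STORE R1, [44] → M[44]=35
SHL R0, 2 → R0=6<<2=24
ADD R6, R1 → R6=525+35=560
MUL R6, R5 → R6=560*13=7280
LOAD R5, [52] → R5=M[52]=16
NEG R6 → R6=-(7280)=-7280
halt.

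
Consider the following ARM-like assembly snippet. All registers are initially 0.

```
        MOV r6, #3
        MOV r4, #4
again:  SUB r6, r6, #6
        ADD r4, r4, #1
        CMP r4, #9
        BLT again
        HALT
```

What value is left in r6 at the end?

-27

after MOV r6, #3: r6=3
after MOV r4, #4: r4=4
after SUB r6, r6, #6: r6=3-6=-3
after ADD r4, r4, #1: r4=4+1=5
CMP r4, #9  (cmp 5,9)
BLT again: taken
after SUB r6, r6, #6: r6=(-3)-6=-9
after ADD r4, r4, #1: r4=5+1=6
CMP r4, #9  (cmp 6,9)
BLT again: taken
after SUB r6, r6, #6: r6=(-9)-6=-15
after ADD r4, r4, #1: r4=6+1=7
CMP r4, #9  (cmp 7,9)
BLT again: taken
after SUB r6, r6, #6: r6=(-15)-6=-21
after ADD r4, r4, #1: r4=7+1=8
CMP r4, #9  (cmp 8,9)
BLT again: taken
after SUB r6, r6, #6: r6=(-21)-6=-27
after ADD r4, r4, #1: r4=8+1=9
CMP r4, #9  (cmp 9,9)
BLT again: not taken
halt.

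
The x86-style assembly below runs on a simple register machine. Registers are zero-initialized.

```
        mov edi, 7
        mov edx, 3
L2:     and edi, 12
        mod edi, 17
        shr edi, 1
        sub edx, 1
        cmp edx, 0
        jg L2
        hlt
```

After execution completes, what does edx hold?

edi=7
edx=3
edi=7&12=4
edi=4%17=4
edi=4>>1=2
edx=3-1=2
cmp edx, 0  (cmp 2,0)
jg L2: taken
edi=2&12=0
edi=0%17=0
edi=0>>1=0
edx=2-1=1
cmp edx, 0  (cmp 1,0)
jg L2: taken
edi=0&12=0
edi=0%17=0
edi=0>>1=0
edx=1-1=0
cmp edx, 0  (cmp 0,0)
jg L2: not taken
halt.

0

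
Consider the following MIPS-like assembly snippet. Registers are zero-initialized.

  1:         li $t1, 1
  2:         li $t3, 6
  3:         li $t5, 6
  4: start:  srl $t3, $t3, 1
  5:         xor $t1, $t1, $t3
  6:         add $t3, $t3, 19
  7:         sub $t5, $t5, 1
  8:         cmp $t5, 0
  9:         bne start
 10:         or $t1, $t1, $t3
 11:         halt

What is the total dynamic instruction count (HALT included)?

41

after li $t1, 1: $t1=1
after li $t3, 6: $t3=6
after li $t5, 6: $t5=6
after srl $t3, $t3, 1: $t3=6>>1=3
after xor $t1, $t1, $t3: $t1=1^3=2
after add $t3, $t3, 19: $t3=3+19=22
after sub $t5, $t5, 1: $t5=6-1=5
cmp $t5, 0  (cmp 5,0)
bne start: taken
after srl $t3, $t3, 1: $t3=22>>1=11
after xor $t1, $t1, $t3: $t1=2^11=9
after add $t3, $t3, 19: $t3=11+19=30
after sub $t5, $t5, 1: $t5=5-1=4
cmp $t5, 0  (cmp 4,0)
bne start: taken
after srl $t3, $t3, 1: $t3=30>>1=15
after xor $t1, $t1, $t3: $t1=9^15=6
after add $t3, $t3, 19: $t3=15+19=34
after sub $t5, $t5, 1: $t5=4-1=3
cmp $t5, 0  (cmp 3,0)
bne start: taken
after srl $t3, $t3, 1: $t3=34>>1=17
after xor $t1, $t1, $t3: $t1=6^17=23
after add $t3, $t3, 19: $t3=17+19=36
after sub $t5, $t5, 1: $t5=3-1=2
cmp $t5, 0  (cmp 2,0)
bne start: taken
after srl $t3, $t3, 1: $t3=36>>1=18
after xor $t1, $t1, $t3: $t1=23^18=5
after add $t3, $t3, 19: $t3=18+19=37
after sub $t5, $t5, 1: $t5=2-1=1
cmp $t5, 0  (cmp 1,0)
bne start: taken
after srl $t3, $t3, 1: $t3=37>>1=18
after xor $t1, $t1, $t3: $t1=5^18=23
after add $t3, $t3, 19: $t3=18+19=37
after sub $t5, $t5, 1: $t5=1-1=0
cmp $t5, 0  (cmp 0,0)
bne start: not taken
after or $t1, $t1, $t3: $t1=23|37=55
halt.
Total executed instructions: 41.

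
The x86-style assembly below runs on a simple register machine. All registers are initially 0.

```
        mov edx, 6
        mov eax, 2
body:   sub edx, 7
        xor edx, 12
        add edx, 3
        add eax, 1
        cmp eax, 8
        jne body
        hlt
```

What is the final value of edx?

-90

mov edx, 6 → edx=6
mov eax, 2 → eax=2
sub edx, 7 → edx=6-7=-1
xor edx, 12 → edx=(-1)^12=-13
add edx, 3 → edx=(-13)+3=-10
add eax, 1 → eax=2+1=3
cmp eax, 8  (cmp 3,8)
jne body: taken
sub edx, 7 → edx=(-10)-7=-17
xor edx, 12 → edx=(-17)^12=-29
add edx, 3 → edx=(-29)+3=-26
add eax, 1 → eax=3+1=4
cmp eax, 8  (cmp 4,8)
jne body: taken
sub edx, 7 → edx=(-26)-7=-33
xor edx, 12 → edx=(-33)^12=-45
add edx, 3 → edx=(-45)+3=-42
add eax, 1 → eax=4+1=5
cmp eax, 8  (cmp 5,8)
jne body: taken
sub edx, 7 → edx=(-42)-7=-49
xor edx, 12 → edx=(-49)^12=-61
add edx, 3 → edx=(-61)+3=-58
add eax, 1 → eax=5+1=6
cmp eax, 8  (cmp 6,8)
jne body: taken
sub edx, 7 → edx=(-58)-7=-65
xor edx, 12 → edx=(-65)^12=-77
add edx, 3 → edx=(-77)+3=-74
add eax, 1 → eax=6+1=7
cmp eax, 8  (cmp 7,8)
jne body: taken
sub edx, 7 → edx=(-74)-7=-81
xor edx, 12 → edx=(-81)^12=-93
add edx, 3 → edx=(-93)+3=-90
add eax, 1 → eax=7+1=8
cmp eax, 8  (cmp 8,8)
jne body: not taken
halt.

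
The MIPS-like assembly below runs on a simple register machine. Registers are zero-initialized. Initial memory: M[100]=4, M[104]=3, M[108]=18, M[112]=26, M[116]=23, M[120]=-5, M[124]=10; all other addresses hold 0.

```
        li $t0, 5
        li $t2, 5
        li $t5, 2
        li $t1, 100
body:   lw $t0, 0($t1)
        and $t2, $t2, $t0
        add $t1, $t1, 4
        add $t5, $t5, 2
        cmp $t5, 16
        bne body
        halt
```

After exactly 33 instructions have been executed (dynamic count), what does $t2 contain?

after li $t0, 5: $t0=5
after li $t2, 5: $t2=5
after li $t5, 2: $t5=2
after li $t1, 100: $t1=100
after lw $t0, 0($t1): $t0=M[100]=4
after and $t2, $t2, $t0: $t2=5&4=4
after add $t1, $t1, 4: $t1=100+4=104
after add $t5, $t5, 2: $t5=2+2=4
cmp $t5, 16  (cmp 4,16)
bne body: taken
after lw $t0, 0($t1): $t0=M[104]=3
after and $t2, $t2, $t0: $t2=4&3=0
after add $t1, $t1, 4: $t1=104+4=108
after add $t5, $t5, 2: $t5=4+2=6
cmp $t5, 16  (cmp 6,16)
bne body: taken
after lw $t0, 0($t1): $t0=M[108]=18
after and $t2, $t2, $t0: $t2=0&18=0
after add $t1, $t1, 4: $t1=108+4=112
after add $t5, $t5, 2: $t5=6+2=8
cmp $t5, 16  (cmp 8,16)
bne body: taken
after lw $t0, 0($t1): $t0=M[112]=26
after and $t2, $t2, $t0: $t2=0&26=0
after add $t1, $t1, 4: $t1=112+4=116
after add $t5, $t5, 2: $t5=8+2=10
cmp $t5, 16  (cmp 10,16)
bne body: taken
after lw $t0, 0($t1): $t0=M[116]=23
after and $t2, $t2, $t0: $t2=0&23=0
after add $t1, $t1, 4: $t1=116+4=120
after add $t5, $t5, 2: $t5=10+2=12
cmp $t5, 16  (cmp 12,16)
After step 33: $t2 = 0.

0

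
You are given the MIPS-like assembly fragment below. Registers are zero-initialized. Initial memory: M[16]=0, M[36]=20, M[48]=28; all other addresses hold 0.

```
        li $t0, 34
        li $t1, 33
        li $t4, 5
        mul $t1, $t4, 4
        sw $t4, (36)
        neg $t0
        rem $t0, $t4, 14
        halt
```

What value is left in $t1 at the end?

after li $t0, 34: $t0=34
after li $t1, 33: $t1=33
after li $t4, 5: $t4=5
after mul $t1, $t4, 4: $t1=5*4=20
sw $t4, (36) → M[36]=5
after neg $t0: $t0=-(34)=-34
after rem $t0, $t4, 14: $t0=5%14=5
halt.

20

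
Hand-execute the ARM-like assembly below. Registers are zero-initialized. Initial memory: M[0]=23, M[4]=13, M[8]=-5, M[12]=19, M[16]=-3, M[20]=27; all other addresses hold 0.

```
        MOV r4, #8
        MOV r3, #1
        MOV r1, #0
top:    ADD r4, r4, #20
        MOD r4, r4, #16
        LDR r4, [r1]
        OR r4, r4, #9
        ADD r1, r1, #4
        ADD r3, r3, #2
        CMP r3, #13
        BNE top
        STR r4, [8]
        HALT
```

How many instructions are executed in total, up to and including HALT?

after MOV r4, #8: r4=8
after MOV r3, #1: r3=1
after MOV r1, #0: r1=0
after ADD r4, r4, #20: r4=8+20=28
after MOD r4, r4, #16: r4=28%16=12
after LDR r4, [r1]: r4=M[0]=23
after OR r4, r4, #9: r4=23|9=31
after ADD r1, r1, #4: r1=0+4=4
after ADD r3, r3, #2: r3=1+2=3
CMP r3, #13  (cmp 3,13)
BNE top: taken
after ADD r4, r4, #20: r4=31+20=51
after MOD r4, r4, #16: r4=51%16=3
after LDR r4, [r1]: r4=M[4]=13
after OR r4, r4, #9: r4=13|9=13
after ADD r1, r1, #4: r1=4+4=8
after ADD r3, r3, #2: r3=3+2=5
CMP r3, #13  (cmp 5,13)
BNE top: taken
after ADD r4, r4, #20: r4=13+20=33
after MOD r4, r4, #16: r4=33%16=1
after LDR r4, [r1]: r4=M[8]=-5
after OR r4, r4, #9: r4=(-5)|9=-5
after ADD r1, r1, #4: r1=8+4=12
after ADD r3, r3, #2: r3=5+2=7
CMP r3, #13  (cmp 7,13)
BNE top: taken
after ADD r4, r4, #20: r4=(-5)+20=15
after MOD r4, r4, #16: r4=15%16=15
after LDR r4, [r1]: r4=M[12]=19
after OR r4, r4, #9: r4=19|9=27
after ADD r1, r1, #4: r1=12+4=16
after ADD r3, r3, #2: r3=7+2=9
CMP r3, #13  (cmp 9,13)
BNE top: taken
after ADD r4, r4, #20: r4=27+20=47
after MOD r4, r4, #16: r4=47%16=15
after LDR r4, [r1]: r4=M[16]=-3
after OR r4, r4, #9: r4=(-3)|9=-3
after ADD r1, r1, #4: r1=16+4=20
after ADD r3, r3, #2: r3=9+2=11
CMP r3, #13  (cmp 11,13)
BNE top: taken
after ADD r4, r4, #20: r4=(-3)+20=17
after MOD r4, r4, #16: r4=17%16=1
after LDR r4, [r1]: r4=M[20]=27
after OR r4, r4, #9: r4=27|9=27
after ADD r1, r1, #4: r1=20+4=24
after ADD r3, r3, #2: r3=11+2=13
CMP r3, #13  (cmp 13,13)
BNE top: not taken
STR r4, [8] → M[8]=27
halt.
Total executed instructions: 53.

53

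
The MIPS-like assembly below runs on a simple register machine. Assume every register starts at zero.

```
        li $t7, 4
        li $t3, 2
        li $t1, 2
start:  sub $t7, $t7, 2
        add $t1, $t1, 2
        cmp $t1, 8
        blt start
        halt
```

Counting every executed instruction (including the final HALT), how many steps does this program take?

16

$t7=4
$t3=2
$t1=2
$t7=4-2=2
$t1=2+2=4
cmp $t1, 8  (cmp 4,8)
blt start: taken
$t7=2-2=0
$t1=4+2=6
cmp $t1, 8  (cmp 6,8)
blt start: taken
$t7=0-2=-2
$t1=6+2=8
cmp $t1, 8  (cmp 8,8)
blt start: not taken
halt.
Total executed instructions: 16.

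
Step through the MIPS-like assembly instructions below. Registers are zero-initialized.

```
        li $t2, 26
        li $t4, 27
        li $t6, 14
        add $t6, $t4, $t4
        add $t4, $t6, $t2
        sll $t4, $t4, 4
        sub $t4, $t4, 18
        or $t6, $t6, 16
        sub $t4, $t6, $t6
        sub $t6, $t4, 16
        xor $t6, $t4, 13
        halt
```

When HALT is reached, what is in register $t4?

0

after li $t2, 26: $t2=26
after li $t4, 27: $t4=27
after li $t6, 14: $t6=14
after add $t6, $t4, $t4: $t6=27+27=54
after add $t4, $t6, $t2: $t4=54+26=80
after sll $t4, $t4, 4: $t4=80<<4=1280
after sub $t4, $t4, 18: $t4=1280-18=1262
after or $t6, $t6, 16: $t6=54|16=54
after sub $t4, $t6, $t6: $t4=54-54=0
after sub $t6, $t4, 16: $t6=0-16=-16
after xor $t6, $t4, 13: $t6=0^13=13
halt.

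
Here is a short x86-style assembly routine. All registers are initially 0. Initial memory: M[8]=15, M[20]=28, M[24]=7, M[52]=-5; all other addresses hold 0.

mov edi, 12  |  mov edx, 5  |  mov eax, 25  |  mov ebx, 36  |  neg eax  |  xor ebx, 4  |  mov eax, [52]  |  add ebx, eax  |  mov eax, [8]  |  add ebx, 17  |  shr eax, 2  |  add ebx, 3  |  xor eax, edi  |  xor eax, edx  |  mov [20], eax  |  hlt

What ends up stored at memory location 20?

10

after mov edi, 12: edi=12
after mov edx, 5: edx=5
after mov eax, 25: eax=25
after mov ebx, 36: ebx=36
after neg eax: eax=-(25)=-25
after xor ebx, 4: ebx=36^4=32
after mov eax, [52]: eax=M[52]=-5
after add ebx, eax: ebx=32+(-5)=27
after mov eax, [8]: eax=M[8]=15
after add ebx, 17: ebx=27+17=44
after shr eax, 2: eax=15>>2=3
after add ebx, 3: ebx=44+3=47
after xor eax, edi: eax=3^12=15
after xor eax, edx: eax=15^5=10
mov [20], eax → M[20]=10
halt.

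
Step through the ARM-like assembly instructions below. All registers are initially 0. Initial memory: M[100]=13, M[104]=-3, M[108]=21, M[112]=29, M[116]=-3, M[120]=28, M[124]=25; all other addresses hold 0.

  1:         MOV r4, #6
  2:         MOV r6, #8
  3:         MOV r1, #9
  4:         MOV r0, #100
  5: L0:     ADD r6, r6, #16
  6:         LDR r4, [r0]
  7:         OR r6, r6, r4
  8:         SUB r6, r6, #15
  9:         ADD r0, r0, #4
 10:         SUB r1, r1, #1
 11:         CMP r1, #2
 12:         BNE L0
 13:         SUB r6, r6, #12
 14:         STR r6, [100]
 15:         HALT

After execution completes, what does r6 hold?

-28

r4=6
r6=8
r1=9
r0=100
r6=8+16=24
r4=M[100]=13
r6=24|13=29
r6=29-15=14
r0=100+4=104
r1=9-1=8
CMP r1, #2  (cmp 8,2)
BNE L0: taken
r6=14+16=30
r4=M[104]=-3
r6=30|(-3)=-1
r6=(-1)-15=-16
r0=104+4=108
r1=8-1=7
CMP r1, #2  (cmp 7,2)
BNE L0: taken
r6=(-16)+16=0
r4=M[108]=21
r6=0|21=21
r6=21-15=6
r0=108+4=112
r1=7-1=6
CMP r1, #2  (cmp 6,2)
BNE L0: taken
r6=6+16=22
r4=M[112]=29
r6=22|29=31
r6=31-15=16
r0=112+4=116
r1=6-1=5
CMP r1, #2  (cmp 5,2)
BNE L0: taken
r6=16+16=32
r4=M[116]=-3
r6=32|(-3)=-3
r6=(-3)-15=-18
r0=116+4=120
r1=5-1=4
CMP r1, #2  (cmp 4,2)
BNE L0: taken
r6=(-18)+16=-2
r4=M[120]=28
r6=(-2)|28=-2
r6=(-2)-15=-17
r0=120+4=124
r1=4-1=3
CMP r1, #2  (cmp 3,2)
BNE L0: taken
r6=(-17)+16=-1
r4=M[124]=25
r6=(-1)|25=-1
r6=(-1)-15=-16
r0=124+4=128
r1=3-1=2
CMP r1, #2  (cmp 2,2)
BNE L0: not taken
r6=(-16)-12=-28
STR r6, [100] → M[100]=-28
halt.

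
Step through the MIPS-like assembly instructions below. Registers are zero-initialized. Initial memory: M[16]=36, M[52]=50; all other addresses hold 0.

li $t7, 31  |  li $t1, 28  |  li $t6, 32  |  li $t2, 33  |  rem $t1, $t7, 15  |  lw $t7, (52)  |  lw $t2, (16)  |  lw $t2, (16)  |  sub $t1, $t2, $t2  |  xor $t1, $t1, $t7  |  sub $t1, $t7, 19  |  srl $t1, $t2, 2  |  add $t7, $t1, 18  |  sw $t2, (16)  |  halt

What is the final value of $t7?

27

$t7=31
$t1=28
$t6=32
$t2=33
$t1=31%15=1
$t7=M[52]=50
$t2=M[16]=36
$t2=M[16]=36
$t1=36-36=0
$t1=0^50=50
$t1=50-19=31
$t1=36>>2=9
$t7=9+18=27
sw $t2, (16) → M[16]=36
halt.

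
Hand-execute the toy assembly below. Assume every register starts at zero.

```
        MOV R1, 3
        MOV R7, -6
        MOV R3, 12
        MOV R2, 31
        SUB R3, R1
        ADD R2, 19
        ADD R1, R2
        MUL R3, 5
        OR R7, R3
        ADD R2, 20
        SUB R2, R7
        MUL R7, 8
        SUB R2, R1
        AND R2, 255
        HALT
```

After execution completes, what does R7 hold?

after MOV R1, 3: R1=3
after MOV R7, -6: R7=-6
after MOV R3, 12: R3=12
after MOV R2, 31: R2=31
after SUB R3, R1: R3=12-3=9
after ADD R2, 19: R2=31+19=50
after ADD R1, R2: R1=3+50=53
after MUL R3, 5: R3=9*5=45
after OR R7, R3: R7=(-6)|45=-1
after ADD R2, 20: R2=50+20=70
after SUB R2, R7: R2=70-(-1)=71
after MUL R7, 8: R7=(-1)*8=-8
after SUB R2, R1: R2=71-53=18
after AND R2, 255: R2=18&255=18
halt.

-8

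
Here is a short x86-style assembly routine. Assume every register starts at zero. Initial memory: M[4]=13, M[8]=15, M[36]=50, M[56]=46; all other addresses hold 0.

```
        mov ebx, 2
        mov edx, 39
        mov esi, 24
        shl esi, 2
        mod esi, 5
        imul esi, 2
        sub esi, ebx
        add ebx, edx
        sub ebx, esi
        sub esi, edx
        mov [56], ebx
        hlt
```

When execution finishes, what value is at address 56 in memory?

41

after mov ebx, 2: ebx=2
after mov edx, 39: edx=39
after mov esi, 24: esi=24
after shl esi, 2: esi=24<<2=96
after mod esi, 5: esi=96%5=1
after imul esi, 2: esi=1*2=2
after sub esi, ebx: esi=2-2=0
after add ebx, edx: ebx=2+39=41
after sub ebx, esi: ebx=41-0=41
after sub esi, edx: esi=0-39=-39
mov [56], ebx → M[56]=41
halt.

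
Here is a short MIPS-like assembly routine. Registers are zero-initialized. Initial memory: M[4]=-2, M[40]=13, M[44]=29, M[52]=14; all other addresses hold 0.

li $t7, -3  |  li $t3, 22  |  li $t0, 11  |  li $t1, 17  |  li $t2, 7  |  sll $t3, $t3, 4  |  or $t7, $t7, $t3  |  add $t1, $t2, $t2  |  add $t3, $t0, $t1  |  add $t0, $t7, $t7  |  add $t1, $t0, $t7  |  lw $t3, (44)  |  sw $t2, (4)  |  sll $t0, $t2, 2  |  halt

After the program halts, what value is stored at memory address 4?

$t7=-3
$t3=22
$t0=11
$t1=17
$t2=7
$t3=22<<4=352
$t7=(-3)|352=-3
$t1=7+7=14
$t3=11+14=25
$t0=(-3)+(-3)=-6
$t1=(-6)+(-3)=-9
$t3=M[44]=29
sw $t2, (4) → M[4]=7
$t0=7<<2=28
halt.

7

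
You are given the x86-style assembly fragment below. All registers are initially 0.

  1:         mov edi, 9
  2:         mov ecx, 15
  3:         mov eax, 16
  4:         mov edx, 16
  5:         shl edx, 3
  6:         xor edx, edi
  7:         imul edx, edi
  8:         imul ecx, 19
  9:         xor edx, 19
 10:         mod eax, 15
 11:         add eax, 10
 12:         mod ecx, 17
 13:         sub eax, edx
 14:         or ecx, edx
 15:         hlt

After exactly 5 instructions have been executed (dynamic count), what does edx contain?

mov edi, 9 → edi=9
mov ecx, 15 → ecx=15
mov eax, 16 → eax=16
mov edx, 16 → edx=16
shl edx, 3 → edx=16<<3=128
After step 5: edx = 128.

128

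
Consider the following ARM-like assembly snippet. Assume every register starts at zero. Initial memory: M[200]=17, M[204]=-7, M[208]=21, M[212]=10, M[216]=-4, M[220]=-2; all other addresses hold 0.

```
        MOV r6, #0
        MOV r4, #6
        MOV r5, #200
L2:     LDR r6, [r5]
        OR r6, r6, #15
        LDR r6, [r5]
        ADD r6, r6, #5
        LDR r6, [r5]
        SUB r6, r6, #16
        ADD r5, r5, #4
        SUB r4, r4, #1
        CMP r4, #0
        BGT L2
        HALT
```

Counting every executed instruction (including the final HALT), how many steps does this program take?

64

r6=0
r4=6
r5=200
r6=M[200]=17
r6=17|15=31
r6=M[200]=17
r6=17+5=22
r6=M[200]=17
r6=17-16=1
r5=200+4=204
r4=6-1=5
CMP r4, #0  (cmp 5,0)
BGT L2: taken
r6=M[204]=-7
r6=(-7)|15=-1
r6=M[204]=-7
r6=(-7)+5=-2
r6=M[204]=-7
r6=(-7)-16=-23
r5=204+4=208
r4=5-1=4
CMP r4, #0  (cmp 4,0)
BGT L2: taken
r6=M[208]=21
r6=21|15=31
r6=M[208]=21
r6=21+5=26
r6=M[208]=21
r6=21-16=5
r5=208+4=212
r4=4-1=3
CMP r4, #0  (cmp 3,0)
BGT L2: taken
r6=M[212]=10
r6=10|15=15
r6=M[212]=10
r6=10+5=15
r6=M[212]=10
r6=10-16=-6
r5=212+4=216
r4=3-1=2
CMP r4, #0  (cmp 2,0)
BGT L2: taken
r6=M[216]=-4
r6=(-4)|15=-1
r6=M[216]=-4
r6=(-4)+5=1
r6=M[216]=-4
r6=(-4)-16=-20
r5=216+4=220
r4=2-1=1
CMP r4, #0  (cmp 1,0)
BGT L2: taken
r6=M[220]=-2
r6=(-2)|15=-1
r6=M[220]=-2
r6=(-2)+5=3
r6=M[220]=-2
r6=(-2)-16=-18
r5=220+4=224
r4=1-1=0
CMP r4, #0  (cmp 0,0)
BGT L2: not taken
halt.
Total executed instructions: 64.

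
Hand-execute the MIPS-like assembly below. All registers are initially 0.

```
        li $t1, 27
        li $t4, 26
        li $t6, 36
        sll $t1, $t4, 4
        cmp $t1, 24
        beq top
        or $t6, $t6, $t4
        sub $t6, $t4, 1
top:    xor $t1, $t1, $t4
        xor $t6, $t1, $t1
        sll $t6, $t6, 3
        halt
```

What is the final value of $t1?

$t1=27
$t4=26
$t6=36
$t1=26<<4=416
cmp $t1, 24  (cmp 416,24)
beq top: not taken
$t6=36|26=62
$t6=26-1=25
$t1=416^26=442
$t6=442^442=0
$t6=0<<3=0
halt.

442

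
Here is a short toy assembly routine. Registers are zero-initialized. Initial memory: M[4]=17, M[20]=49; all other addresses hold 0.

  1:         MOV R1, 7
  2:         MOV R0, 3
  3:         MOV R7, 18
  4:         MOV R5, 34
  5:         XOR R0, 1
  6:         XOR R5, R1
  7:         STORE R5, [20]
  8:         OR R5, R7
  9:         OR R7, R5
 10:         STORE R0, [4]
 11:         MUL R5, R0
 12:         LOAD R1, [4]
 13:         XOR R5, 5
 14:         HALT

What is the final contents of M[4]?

2

MOV R1, 7 → R1=7
MOV R0, 3 → R0=3
MOV R7, 18 → R7=18
MOV R5, 34 → R5=34
XOR R0, 1 → R0=3^1=2
XOR R5, R1 → R5=34^7=37
STORE R5, [20] → M[20]=37
OR R5, R7 → R5=37|18=55
OR R7, R5 → R7=18|55=55
STORE R0, [4] → M[4]=2
MUL R5, R0 → R5=55*2=110
LOAD R1, [4] → R1=M[4]=2
XOR R5, 5 → R5=110^5=107
halt.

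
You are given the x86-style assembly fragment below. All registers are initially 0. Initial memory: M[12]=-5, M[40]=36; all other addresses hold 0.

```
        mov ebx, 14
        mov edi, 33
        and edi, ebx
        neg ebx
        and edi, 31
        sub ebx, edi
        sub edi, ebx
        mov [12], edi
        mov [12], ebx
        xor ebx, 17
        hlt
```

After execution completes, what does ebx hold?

ebx=14
edi=33
edi=33&14=0
ebx=-(14)=-14
edi=0&31=0
ebx=(-14)-0=-14
edi=0-(-14)=14
mov [12], edi → M[12]=14
mov [12], ebx → M[12]=-14
ebx=(-14)^17=-29
halt.

-29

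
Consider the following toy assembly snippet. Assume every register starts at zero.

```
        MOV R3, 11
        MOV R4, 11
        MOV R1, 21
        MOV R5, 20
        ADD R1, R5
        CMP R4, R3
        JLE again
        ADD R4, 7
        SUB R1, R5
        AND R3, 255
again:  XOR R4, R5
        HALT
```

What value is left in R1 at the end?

after MOV R3, 11: R3=11
after MOV R4, 11: R4=11
after MOV R1, 21: R1=21
after MOV R5, 20: R5=20
after ADD R1, R5: R1=21+20=41
CMP R4, R3  (cmp 11,11)
JLE again: taken
after XOR R4, R5: R4=11^20=31
halt.

41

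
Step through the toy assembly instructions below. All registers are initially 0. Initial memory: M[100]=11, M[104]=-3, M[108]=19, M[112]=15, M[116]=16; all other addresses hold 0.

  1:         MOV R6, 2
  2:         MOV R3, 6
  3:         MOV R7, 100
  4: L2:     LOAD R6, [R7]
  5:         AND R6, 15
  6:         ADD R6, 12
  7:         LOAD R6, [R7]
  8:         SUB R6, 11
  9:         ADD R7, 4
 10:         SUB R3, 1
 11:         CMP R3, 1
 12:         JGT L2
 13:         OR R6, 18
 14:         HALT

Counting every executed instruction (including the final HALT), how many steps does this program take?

MOV R6, 2 → R6=2
MOV R3, 6 → R3=6
MOV R7, 100 → R7=100
LOAD R6, [R7] → R6=M[100]=11
AND R6, 15 → R6=11&15=11
ADD R6, 12 → R6=11+12=23
LOAD R6, [R7] → R6=M[100]=11
SUB R6, 11 → R6=11-11=0
ADD R7, 4 → R7=100+4=104
SUB R3, 1 → R3=6-1=5
CMP R3, 1  (cmp 5,1)
JGT L2: taken
LOAD R6, [R7] → R6=M[104]=-3
AND R6, 15 → R6=(-3)&15=13
ADD R6, 12 → R6=13+12=25
LOAD R6, [R7] → R6=M[104]=-3
SUB R6, 11 → R6=(-3)-11=-14
ADD R7, 4 → R7=104+4=108
SUB R3, 1 → R3=5-1=4
CMP R3, 1  (cmp 4,1)
JGT L2: taken
LOAD R6, [R7] → R6=M[108]=19
AND R6, 15 → R6=19&15=3
ADD R6, 12 → R6=3+12=15
LOAD R6, [R7] → R6=M[108]=19
SUB R6, 11 → R6=19-11=8
ADD R7, 4 → R7=108+4=112
SUB R3, 1 → R3=4-1=3
CMP R3, 1  (cmp 3,1)
JGT L2: taken
LOAD R6, [R7] → R6=M[112]=15
AND R6, 15 → R6=15&15=15
ADD R6, 12 → R6=15+12=27
LOAD R6, [R7] → R6=M[112]=15
SUB R6, 11 → R6=15-11=4
ADD R7, 4 → R7=112+4=116
SUB R3, 1 → R3=3-1=2
CMP R3, 1  (cmp 2,1)
JGT L2: taken
LOAD R6, [R7] → R6=M[116]=16
AND R6, 15 → R6=16&15=0
ADD R6, 12 → R6=0+12=12
LOAD R6, [R7] → R6=M[116]=16
SUB R6, 11 → R6=16-11=5
ADD R7, 4 → R7=116+4=120
SUB R3, 1 → R3=2-1=1
CMP R3, 1  (cmp 1,1)
JGT L2: not taken
OR R6, 18 → R6=5|18=23
halt.
Total executed instructions: 50.

50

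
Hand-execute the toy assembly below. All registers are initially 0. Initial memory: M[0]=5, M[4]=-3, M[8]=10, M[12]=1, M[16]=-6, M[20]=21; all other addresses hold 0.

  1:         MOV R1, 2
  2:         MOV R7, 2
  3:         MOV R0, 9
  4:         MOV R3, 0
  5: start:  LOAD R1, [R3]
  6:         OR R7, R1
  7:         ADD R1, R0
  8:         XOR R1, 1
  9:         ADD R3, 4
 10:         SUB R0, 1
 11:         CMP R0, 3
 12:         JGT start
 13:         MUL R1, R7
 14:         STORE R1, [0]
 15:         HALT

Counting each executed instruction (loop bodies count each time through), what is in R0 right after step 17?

8

MOV R1, 2 → R1=2
MOV R7, 2 → R7=2
MOV R0, 9 → R0=9
MOV R3, 0 → R3=0
LOAD R1, [R3] → R1=M[0]=5
OR R7, R1 → R7=2|5=7
ADD R1, R0 → R1=5+9=14
XOR R1, 1 → R1=14^1=15
ADD R3, 4 → R3=0+4=4
SUB R0, 1 → R0=9-1=8
CMP R0, 3  (cmp 8,3)
JGT start: taken
LOAD R1, [R3] → R1=M[4]=-3
OR R7, R1 → R7=7|(-3)=-1
ADD R1, R0 → R1=(-3)+8=5
XOR R1, 1 → R1=5^1=4
ADD R3, 4 → R3=4+4=8
After step 17: R0 = 8.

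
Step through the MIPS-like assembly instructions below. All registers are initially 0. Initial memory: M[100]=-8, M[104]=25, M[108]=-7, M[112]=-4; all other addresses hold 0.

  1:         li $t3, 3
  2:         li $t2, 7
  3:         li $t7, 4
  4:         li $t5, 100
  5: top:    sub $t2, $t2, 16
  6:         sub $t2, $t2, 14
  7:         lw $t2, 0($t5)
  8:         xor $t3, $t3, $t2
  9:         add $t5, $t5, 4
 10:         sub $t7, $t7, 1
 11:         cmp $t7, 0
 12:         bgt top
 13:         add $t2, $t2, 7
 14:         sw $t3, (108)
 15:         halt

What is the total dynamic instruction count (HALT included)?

39

$t3=3
$t2=7
$t7=4
$t5=100
$t2=7-16=-9
$t2=(-9)-14=-23
$t2=M[100]=-8
$t3=3^(-8)=-5
$t5=100+4=104
$t7=4-1=3
cmp $t7, 0  (cmp 3,0)
bgt top: taken
$t2=(-8)-16=-24
$t2=(-24)-14=-38
$t2=M[104]=25
$t3=(-5)^25=-30
$t5=104+4=108
$t7=3-1=2
cmp $t7, 0  (cmp 2,0)
bgt top: taken
$t2=25-16=9
$t2=9-14=-5
$t2=M[108]=-7
$t3=(-30)^(-7)=27
$t5=108+4=112
$t7=2-1=1
cmp $t7, 0  (cmp 1,0)
bgt top: taken
$t2=(-7)-16=-23
$t2=(-23)-14=-37
$t2=M[112]=-4
$t3=27^(-4)=-25
$t5=112+4=116
$t7=1-1=0
cmp $t7, 0  (cmp 0,0)
bgt top: not taken
$t2=(-4)+7=3
sw $t3, (108) → M[108]=-25
halt.
Total executed instructions: 39.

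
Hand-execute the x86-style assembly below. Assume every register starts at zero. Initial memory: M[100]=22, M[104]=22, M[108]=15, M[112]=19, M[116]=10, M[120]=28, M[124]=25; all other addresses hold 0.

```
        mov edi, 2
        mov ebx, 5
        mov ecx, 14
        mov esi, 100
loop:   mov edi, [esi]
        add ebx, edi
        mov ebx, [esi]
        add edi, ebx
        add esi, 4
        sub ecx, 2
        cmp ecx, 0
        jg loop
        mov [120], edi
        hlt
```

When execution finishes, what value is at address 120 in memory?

edi=2
ebx=5
ecx=14
esi=100
edi=M[100]=22
ebx=5+22=27
ebx=M[100]=22
edi=22+22=44
esi=100+4=104
ecx=14-2=12
cmp ecx, 0  (cmp 12,0)
jg loop: taken
edi=M[104]=22
ebx=22+22=44
ebx=M[104]=22
edi=22+22=44
esi=104+4=108
ecx=12-2=10
cmp ecx, 0  (cmp 10,0)
jg loop: taken
edi=M[108]=15
ebx=22+15=37
ebx=M[108]=15
edi=15+15=30
esi=108+4=112
ecx=10-2=8
cmp ecx, 0  (cmp 8,0)
jg loop: taken
edi=M[112]=19
ebx=15+19=34
ebx=M[112]=19
edi=19+19=38
esi=112+4=116
ecx=8-2=6
cmp ecx, 0  (cmp 6,0)
jg loop: taken
edi=M[116]=10
ebx=19+10=29
ebx=M[116]=10
edi=10+10=20
esi=116+4=120
ecx=6-2=4
cmp ecx, 0  (cmp 4,0)
jg loop: taken
edi=M[120]=28
ebx=10+28=38
ebx=M[120]=28
edi=28+28=56
esi=120+4=124
ecx=4-2=2
cmp ecx, 0  (cmp 2,0)
jg loop: taken
edi=M[124]=25
ebx=28+25=53
ebx=M[124]=25
edi=25+25=50
esi=124+4=128
ecx=2-2=0
cmp ecx, 0  (cmp 0,0)
jg loop: not taken
mov [120], edi → M[120]=50
halt.

50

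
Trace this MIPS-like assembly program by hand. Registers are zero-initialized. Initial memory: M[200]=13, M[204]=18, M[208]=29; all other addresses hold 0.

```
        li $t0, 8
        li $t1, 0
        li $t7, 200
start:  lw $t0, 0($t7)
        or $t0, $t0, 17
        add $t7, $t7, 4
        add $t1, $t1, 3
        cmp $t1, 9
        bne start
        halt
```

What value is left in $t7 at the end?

212

after li $t0, 8: $t0=8
after li $t1, 0: $t1=0
after li $t7, 200: $t7=200
after lw $t0, 0($t7): $t0=M[200]=13
after or $t0, $t0, 17: $t0=13|17=29
after add $t7, $t7, 4: $t7=200+4=204
after add $t1, $t1, 3: $t1=0+3=3
cmp $t1, 9  (cmp 3,9)
bne start: taken
after lw $t0, 0($t7): $t0=M[204]=18
after or $t0, $t0, 17: $t0=18|17=19
after add $t7, $t7, 4: $t7=204+4=208
after add $t1, $t1, 3: $t1=3+3=6
cmp $t1, 9  (cmp 6,9)
bne start: taken
after lw $t0, 0($t7): $t0=M[208]=29
after or $t0, $t0, 17: $t0=29|17=29
after add $t7, $t7, 4: $t7=208+4=212
after add $t1, $t1, 3: $t1=6+3=9
cmp $t1, 9  (cmp 9,9)
bne start: not taken
halt.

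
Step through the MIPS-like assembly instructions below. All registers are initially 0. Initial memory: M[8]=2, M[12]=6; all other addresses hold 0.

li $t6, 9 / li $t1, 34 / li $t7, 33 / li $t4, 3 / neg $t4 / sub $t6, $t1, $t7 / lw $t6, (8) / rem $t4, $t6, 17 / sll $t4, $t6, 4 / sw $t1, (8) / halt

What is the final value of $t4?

after li $t6, 9: $t6=9
after li $t1, 34: $t1=34
after li $t7, 33: $t7=33
after li $t4, 3: $t4=3
after neg $t4: $t4=-(3)=-3
after sub $t6, $t1, $t7: $t6=34-33=1
after lw $t6, (8): $t6=M[8]=2
after rem $t4, $t6, 17: $t4=2%17=2
after sll $t4, $t6, 4: $t4=2<<4=32
sw $t1, (8) → M[8]=34
halt.

32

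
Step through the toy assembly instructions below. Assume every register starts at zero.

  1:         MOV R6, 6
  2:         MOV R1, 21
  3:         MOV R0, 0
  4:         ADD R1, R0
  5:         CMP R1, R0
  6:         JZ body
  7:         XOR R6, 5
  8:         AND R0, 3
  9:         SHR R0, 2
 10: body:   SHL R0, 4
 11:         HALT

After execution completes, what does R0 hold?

MOV R6, 6 → R6=6
MOV R1, 21 → R1=21
MOV R0, 0 → R0=0
ADD R1, R0 → R1=21+0=21
CMP R1, R0  (cmp 21,0)
JZ body: not taken
XOR R6, 5 → R6=6^5=3
AND R0, 3 → R0=0&3=0
SHR R0, 2 → R0=0>>2=0
SHL R0, 4 → R0=0<<4=0
halt.

0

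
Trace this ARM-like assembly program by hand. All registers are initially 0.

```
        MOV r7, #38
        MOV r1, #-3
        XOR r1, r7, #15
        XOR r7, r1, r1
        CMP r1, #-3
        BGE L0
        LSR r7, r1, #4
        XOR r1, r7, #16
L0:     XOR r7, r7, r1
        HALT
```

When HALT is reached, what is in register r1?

r7=38
r1=-3
r1=38^15=41
r7=41^41=0
CMP r1, #-3  (cmp 41,-3)
BGE L0: taken
r7=0^41=41
halt.

41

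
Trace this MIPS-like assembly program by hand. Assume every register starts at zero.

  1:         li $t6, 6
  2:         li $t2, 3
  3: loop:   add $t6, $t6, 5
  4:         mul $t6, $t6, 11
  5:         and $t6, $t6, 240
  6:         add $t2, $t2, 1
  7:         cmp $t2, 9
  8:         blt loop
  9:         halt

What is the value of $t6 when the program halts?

$t6=6
$t2=3
$t6=6+5=11
$t6=11*11=121
$t6=121&240=112
$t2=3+1=4
cmp $t2, 9  (cmp 4,9)
blt loop: taken
$t6=112+5=117
$t6=117*11=1287
$t6=1287&240=0
$t2=4+1=5
cmp $t2, 9  (cmp 5,9)
blt loop: taken
$t6=0+5=5
$t6=5*11=55
$t6=55&240=48
$t2=5+1=6
cmp $t2, 9  (cmp 6,9)
blt loop: taken
$t6=48+5=53
$t6=53*11=583
$t6=583&240=64
$t2=6+1=7
cmp $t2, 9  (cmp 7,9)
blt loop: taken
$t6=64+5=69
$t6=69*11=759
$t6=759&240=240
$t2=7+1=8
cmp $t2, 9  (cmp 8,9)
blt loop: taken
$t6=240+5=245
$t6=245*11=2695
$t6=2695&240=128
$t2=8+1=9
cmp $t2, 9  (cmp 9,9)
blt loop: not taken
halt.

128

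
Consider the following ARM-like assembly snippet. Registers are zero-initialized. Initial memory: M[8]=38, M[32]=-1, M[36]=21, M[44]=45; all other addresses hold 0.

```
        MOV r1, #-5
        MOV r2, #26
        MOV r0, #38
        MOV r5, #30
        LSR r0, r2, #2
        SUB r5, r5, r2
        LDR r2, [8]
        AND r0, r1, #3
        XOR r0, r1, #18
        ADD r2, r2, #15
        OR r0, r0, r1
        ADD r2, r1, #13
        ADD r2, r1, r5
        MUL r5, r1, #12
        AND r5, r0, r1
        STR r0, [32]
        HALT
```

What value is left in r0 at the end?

-5

r1=-5
r2=26
r0=38
r5=30
r0=26>>2=6
r5=30-26=4
r2=M[8]=38
r0=(-5)&3=3
r0=(-5)^18=-23
r2=38+15=53
r0=(-23)|(-5)=-5
r2=(-5)+13=8
r2=(-5)+4=-1
r5=(-5)*12=-60
r5=(-5)&(-5)=-5
STR r0, [32] → M[32]=-5
halt.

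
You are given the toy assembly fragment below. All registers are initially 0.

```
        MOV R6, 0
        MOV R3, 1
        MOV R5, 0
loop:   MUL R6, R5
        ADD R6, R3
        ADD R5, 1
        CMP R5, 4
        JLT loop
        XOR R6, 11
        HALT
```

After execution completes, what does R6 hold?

27

after MOV R6, 0: R6=0
after MOV R3, 1: R3=1
after MOV R5, 0: R5=0
after MUL R6, R5: R6=0*0=0
after ADD R6, R3: R6=0+1=1
after ADD R5, 1: R5=0+1=1
CMP R5, 4  (cmp 1,4)
JLT loop: taken
after MUL R6, R5: R6=1*1=1
after ADD R6, R3: R6=1+1=2
after ADD R5, 1: R5=1+1=2
CMP R5, 4  (cmp 2,4)
JLT loop: taken
after MUL R6, R5: R6=2*2=4
after ADD R6, R3: R6=4+1=5
after ADD R5, 1: R5=2+1=3
CMP R5, 4  (cmp 3,4)
JLT loop: taken
after MUL R6, R5: R6=5*3=15
after ADD R6, R3: R6=15+1=16
after ADD R5, 1: R5=3+1=4
CMP R5, 4  (cmp 4,4)
JLT loop: not taken
after XOR R6, 11: R6=16^11=27
halt.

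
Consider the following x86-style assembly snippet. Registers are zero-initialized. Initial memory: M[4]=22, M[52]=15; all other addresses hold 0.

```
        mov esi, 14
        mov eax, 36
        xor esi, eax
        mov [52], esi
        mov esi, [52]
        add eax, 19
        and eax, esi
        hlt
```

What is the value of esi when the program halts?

after mov esi, 14: esi=14
after mov eax, 36: eax=36
after xor esi, eax: esi=14^36=42
mov [52], esi → M[52]=42
after mov esi, [52]: esi=M[52]=42
after add eax, 19: eax=36+19=55
after and eax, esi: eax=55&42=34
halt.

42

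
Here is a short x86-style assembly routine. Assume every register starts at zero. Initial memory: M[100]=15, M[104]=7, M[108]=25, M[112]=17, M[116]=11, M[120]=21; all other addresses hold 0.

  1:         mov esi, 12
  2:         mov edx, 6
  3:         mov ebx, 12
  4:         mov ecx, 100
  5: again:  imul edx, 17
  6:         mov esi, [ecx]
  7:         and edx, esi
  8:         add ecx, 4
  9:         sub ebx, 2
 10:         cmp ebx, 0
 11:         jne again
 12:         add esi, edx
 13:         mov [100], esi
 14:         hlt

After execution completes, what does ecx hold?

124

esi=12
edx=6
ebx=12
ecx=100
edx=6*17=102
esi=M[100]=15
edx=102&15=6
ecx=100+4=104
ebx=12-2=10
cmp ebx, 0  (cmp 10,0)
jne again: taken
edx=6*17=102
esi=M[104]=7
edx=102&7=6
ecx=104+4=108
ebx=10-2=8
cmp ebx, 0  (cmp 8,0)
jne again: taken
edx=6*17=102
esi=M[108]=25
edx=102&25=0
ecx=108+4=112
ebx=8-2=6
cmp ebx, 0  (cmp 6,0)
jne again: taken
edx=0*17=0
esi=M[112]=17
edx=0&17=0
ecx=112+4=116
ebx=6-2=4
cmp ebx, 0  (cmp 4,0)
jne again: taken
edx=0*17=0
esi=M[116]=11
edx=0&11=0
ecx=116+4=120
ebx=4-2=2
cmp ebx, 0  (cmp 2,0)
jne again: taken
edx=0*17=0
esi=M[120]=21
edx=0&21=0
ecx=120+4=124
ebx=2-2=0
cmp ebx, 0  (cmp 0,0)
jne again: not taken
esi=21+0=21
mov [100], esi → M[100]=21
halt.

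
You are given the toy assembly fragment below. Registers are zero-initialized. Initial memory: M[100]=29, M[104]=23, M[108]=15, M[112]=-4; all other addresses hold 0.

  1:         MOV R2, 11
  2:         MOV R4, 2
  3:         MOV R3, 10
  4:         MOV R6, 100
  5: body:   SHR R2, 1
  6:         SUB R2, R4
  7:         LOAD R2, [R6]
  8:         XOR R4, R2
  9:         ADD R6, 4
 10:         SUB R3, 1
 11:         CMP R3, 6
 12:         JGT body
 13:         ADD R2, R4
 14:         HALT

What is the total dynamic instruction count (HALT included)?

after MOV R2, 11: R2=11
after MOV R4, 2: R4=2
after MOV R3, 10: R3=10
after MOV R6, 100: R6=100
after SHR R2, 1: R2=11>>1=5
after SUB R2, R4: R2=5-2=3
after LOAD R2, [R6]: R2=M[100]=29
after XOR R4, R2: R4=2^29=31
after ADD R6, 4: R6=100+4=104
after SUB R3, 1: R3=10-1=9
CMP R3, 6  (cmp 9,6)
JGT body: taken
after SHR R2, 1: R2=29>>1=14
after SUB R2, R4: R2=14-31=-17
after LOAD R2, [R6]: R2=M[104]=23
after XOR R4, R2: R4=31^23=8
after ADD R6, 4: R6=104+4=108
after SUB R3, 1: R3=9-1=8
CMP R3, 6  (cmp 8,6)
JGT body: taken
after SHR R2, 1: R2=23>>1=11
after SUB R2, R4: R2=11-8=3
after LOAD R2, [R6]: R2=M[108]=15
after XOR R4, R2: R4=8^15=7
after ADD R6, 4: R6=108+4=112
after SUB R3, 1: R3=8-1=7
CMP R3, 6  (cmp 7,6)
JGT body: taken
after SHR R2, 1: R2=15>>1=7
after SUB R2, R4: R2=7-7=0
after LOAD R2, [R6]: R2=M[112]=-4
after XOR R4, R2: R4=7^(-4)=-5
after ADD R6, 4: R6=112+4=116
after SUB R3, 1: R3=7-1=6
CMP R3, 6  (cmp 6,6)
JGT body: not taken
after ADD R2, R4: R2=(-4)+(-5)=-9
halt.
Total executed instructions: 38.

38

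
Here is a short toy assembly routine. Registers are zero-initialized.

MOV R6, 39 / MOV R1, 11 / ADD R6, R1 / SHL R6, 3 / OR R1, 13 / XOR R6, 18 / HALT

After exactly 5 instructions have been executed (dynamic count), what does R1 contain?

15

after MOV R6, 39: R6=39
after MOV R1, 11: R1=11
after ADD R6, R1: R6=39+11=50
after SHL R6, 3: R6=50<<3=400
after OR R1, 13: R1=11|13=15
After step 5: R1 = 15.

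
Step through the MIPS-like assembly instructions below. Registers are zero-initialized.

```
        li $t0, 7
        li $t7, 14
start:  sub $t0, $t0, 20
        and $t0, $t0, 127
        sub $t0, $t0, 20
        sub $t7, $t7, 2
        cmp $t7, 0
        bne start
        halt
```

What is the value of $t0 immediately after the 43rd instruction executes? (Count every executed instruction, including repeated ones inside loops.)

after li $t0, 7: $t0=7
after li $t7, 14: $t7=14
after sub $t0, $t0, 20: $t0=7-20=-13
after and $t0, $t0, 127: $t0=(-13)&127=115
after sub $t0, $t0, 20: $t0=115-20=95
after sub $t7, $t7, 2: $t7=14-2=12
cmp $t7, 0  (cmp 12,0)
bne start: taken
after sub $t0, $t0, 20: $t0=95-20=75
after and $t0, $t0, 127: $t0=75&127=75
after sub $t0, $t0, 20: $t0=75-20=55
after sub $t7, $t7, 2: $t7=12-2=10
cmp $t7, 0  (cmp 10,0)
bne start: taken
after sub $t0, $t0, 20: $t0=55-20=35
after and $t0, $t0, 127: $t0=35&127=35
after sub $t0, $t0, 20: $t0=35-20=15
after sub $t7, $t7, 2: $t7=10-2=8
cmp $t7, 0  (cmp 8,0)
bne start: taken
after sub $t0, $t0, 20: $t0=15-20=-5
after and $t0, $t0, 127: $t0=(-5)&127=123
after sub $t0, $t0, 20: $t0=123-20=103
after sub $t7, $t7, 2: $t7=8-2=6
cmp $t7, 0  (cmp 6,0)
bne start: taken
after sub $t0, $t0, 20: $t0=103-20=83
after and $t0, $t0, 127: $t0=83&127=83
after sub $t0, $t0, 20: $t0=83-20=63
after sub $t7, $t7, 2: $t7=6-2=4
cmp $t7, 0  (cmp 4,0)
bne start: taken
after sub $t0, $t0, 20: $t0=63-20=43
after and $t0, $t0, 127: $t0=43&127=43
after sub $t0, $t0, 20: $t0=43-20=23
after sub $t7, $t7, 2: $t7=4-2=2
cmp $t7, 0  (cmp 2,0)
bne start: taken
after sub $t0, $t0, 20: $t0=23-20=3
after and $t0, $t0, 127: $t0=3&127=3
after sub $t0, $t0, 20: $t0=3-20=-17
after sub $t7, $t7, 2: $t7=2-2=0
cmp $t7, 0  (cmp 0,0)
After step 43: $t0 = -17.

-17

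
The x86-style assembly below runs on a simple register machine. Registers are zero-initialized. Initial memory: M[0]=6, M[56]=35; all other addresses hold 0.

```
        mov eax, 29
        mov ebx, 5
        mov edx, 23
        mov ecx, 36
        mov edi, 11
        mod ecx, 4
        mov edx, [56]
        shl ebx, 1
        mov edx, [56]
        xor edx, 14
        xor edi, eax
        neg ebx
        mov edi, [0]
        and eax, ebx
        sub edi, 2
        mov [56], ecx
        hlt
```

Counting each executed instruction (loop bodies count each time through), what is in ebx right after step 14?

-10

after mov eax, 29: eax=29
after mov ebx, 5: ebx=5
after mov edx, 23: edx=23
after mov ecx, 36: ecx=36
after mov edi, 11: edi=11
after mod ecx, 4: ecx=36%4=0
after mov edx, [56]: edx=M[56]=35
after shl ebx, 1: ebx=5<<1=10
after mov edx, [56]: edx=M[56]=35
after xor edx, 14: edx=35^14=45
after xor edi, eax: edi=11^29=22
after neg ebx: ebx=-(10)=-10
after mov edi, [0]: edi=M[0]=6
after and eax, ebx: eax=29&(-10)=20
After step 14: ebx = -10.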